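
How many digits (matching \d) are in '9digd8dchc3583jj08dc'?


\d matches any digit 0-9.
Scanning '9digd8dchc3583jj08dc':
  pos 0: '9' -> DIGIT
  pos 5: '8' -> DIGIT
  pos 10: '3' -> DIGIT
  pos 11: '5' -> DIGIT
  pos 12: '8' -> DIGIT
  pos 13: '3' -> DIGIT
  pos 16: '0' -> DIGIT
  pos 17: '8' -> DIGIT
Digits found: ['9', '8', '3', '5', '8', '3', '0', '8']
Total: 8

8


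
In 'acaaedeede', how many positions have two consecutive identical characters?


Looking for consecutive identical characters in 'acaaedeede':
  pos 0-1: 'a' vs 'c' -> different
  pos 1-2: 'c' vs 'a' -> different
  pos 2-3: 'a' vs 'a' -> MATCH ('aa')
  pos 3-4: 'a' vs 'e' -> different
  pos 4-5: 'e' vs 'd' -> different
  pos 5-6: 'd' vs 'e' -> different
  pos 6-7: 'e' vs 'e' -> MATCH ('ee')
  pos 7-8: 'e' vs 'd' -> different
  pos 8-9: 'd' vs 'e' -> different
Consecutive identical pairs: ['aa', 'ee']
Count: 2

2


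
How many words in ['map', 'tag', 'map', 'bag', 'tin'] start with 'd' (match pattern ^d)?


Pattern ^d anchors to start of word. Check which words begin with 'd':
  'map' -> no
  'tag' -> no
  'map' -> no
  'bag' -> no
  'tin' -> no
Matching words: []
Count: 0

0


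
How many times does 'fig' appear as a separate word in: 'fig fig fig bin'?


Scanning each word for exact match 'fig':
  Word 1: 'fig' -> MATCH
  Word 2: 'fig' -> MATCH
  Word 3: 'fig' -> MATCH
  Word 4: 'bin' -> no
Total matches: 3

3


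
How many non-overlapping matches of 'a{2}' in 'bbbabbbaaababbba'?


Pattern 'a{2}' matches exactly 2 consecutive a's (greedy, non-overlapping).
String: 'bbbabbbaaababbba'
Scanning for runs of a's:
  Run at pos 3: 'a' (length 1) -> 0 match(es)
  Run at pos 7: 'aaa' (length 3) -> 1 match(es)
  Run at pos 11: 'a' (length 1) -> 0 match(es)
  Run at pos 15: 'a' (length 1) -> 0 match(es)
Matches found: ['aa']
Total: 1

1


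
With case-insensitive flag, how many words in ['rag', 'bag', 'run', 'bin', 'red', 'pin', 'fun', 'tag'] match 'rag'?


Case-insensitive matching: compare each word's lowercase form to 'rag'.
  'rag' -> lower='rag' -> MATCH
  'bag' -> lower='bag' -> no
  'run' -> lower='run' -> no
  'bin' -> lower='bin' -> no
  'red' -> lower='red' -> no
  'pin' -> lower='pin' -> no
  'fun' -> lower='fun' -> no
  'tag' -> lower='tag' -> no
Matches: ['rag']
Count: 1

1


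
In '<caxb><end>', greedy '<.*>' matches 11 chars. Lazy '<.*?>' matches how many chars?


Greedy '<.*>' tries to match as MUCH as possible.
Lazy '<.*?>' tries to match as LITTLE as possible.

String: '<caxb><end>'
Greedy '<.*>' starts at first '<' and extends to the LAST '>': '<caxb><end>' (11 chars)
Lazy '<.*?>' starts at first '<' and stops at the FIRST '>': '<caxb>' (6 chars)

6


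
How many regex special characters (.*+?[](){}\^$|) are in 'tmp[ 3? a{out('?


Regex special characters are: . * + ? [ ] ( ) { } \ ^ $ |
Scanning 'tmp[ 3? a{out(':
  pos 3: '[' -> SPECIAL
  pos 6: '?' -> SPECIAL
  pos 9: '{' -> SPECIAL
  pos 13: '(' -> SPECIAL
Special chars found: ['[', '?', '{', '(']
Total: 4

4


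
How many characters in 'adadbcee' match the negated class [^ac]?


Negated class [^ac] matches any char NOT in {a, c}
Scanning 'adadbcee':
  pos 0: 'a' -> no (excluded)
  pos 1: 'd' -> MATCH
  pos 2: 'a' -> no (excluded)
  pos 3: 'd' -> MATCH
  pos 4: 'b' -> MATCH
  pos 5: 'c' -> no (excluded)
  pos 6: 'e' -> MATCH
  pos 7: 'e' -> MATCH
Total matches: 5

5


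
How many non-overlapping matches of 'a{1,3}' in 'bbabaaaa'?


Pattern 'a{1,3}' matches between 1 and 3 consecutive a's (greedy).
String: 'bbabaaaa'
Finding runs of a's and applying greedy matching:
  Run at pos 2: 'a' (length 1)
  Run at pos 4: 'aaaa' (length 4)
Matches: ['a', 'aaa', 'a']
Count: 3

3


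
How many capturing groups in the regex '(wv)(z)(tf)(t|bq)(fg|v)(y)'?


To count capturing groups, count each '(' that starts a group.
Pattern: '(wv)(z)(tf)(t|bq)(fg|v)(y)'
Walking through the pattern:
  Position 0: '(' -> group #1
  Position 4: '(' -> group #2
  Position 7: '(' -> group #3
  Position 11: '(' -> group #4
  Position 17: '(' -> group #5
  Position 23: '(' -> group #6
Total capturing groups: 6

6


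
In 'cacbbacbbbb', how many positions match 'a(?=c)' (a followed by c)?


Lookahead 'a(?=c)' matches 'a' only when followed by 'c'.
String: 'cacbbacbbbb'
Checking each position where char is 'a':
  pos 1: 'a' -> MATCH (next='c')
  pos 5: 'a' -> MATCH (next='c')
Matching positions: [1, 5]
Count: 2

2


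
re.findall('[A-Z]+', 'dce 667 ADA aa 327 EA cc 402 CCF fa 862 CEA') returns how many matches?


Pattern '[A-Z]+' finds one or more uppercase letters.
Text: 'dce 667 ADA aa 327 EA cc 402 CCF fa 862 CEA'
Scanning for matches:
  Match 1: 'ADA'
  Match 2: 'EA'
  Match 3: 'CCF'
  Match 4: 'CEA'
Total matches: 4

4


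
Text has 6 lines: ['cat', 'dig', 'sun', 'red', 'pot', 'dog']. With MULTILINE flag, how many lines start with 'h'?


With MULTILINE flag, ^ matches the start of each line.
Lines: ['cat', 'dig', 'sun', 'red', 'pot', 'dog']
Checking which lines start with 'h':
  Line 1: 'cat' -> no
  Line 2: 'dig' -> no
  Line 3: 'sun' -> no
  Line 4: 'red' -> no
  Line 5: 'pot' -> no
  Line 6: 'dog' -> no
Matching lines: []
Count: 0

0


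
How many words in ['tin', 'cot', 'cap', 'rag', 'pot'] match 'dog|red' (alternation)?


Alternation 'dog|red' matches either 'dog' or 'red'.
Checking each word:
  'tin' -> no
  'cot' -> no
  'cap' -> no
  'rag' -> no
  'pot' -> no
Matches: []
Count: 0

0


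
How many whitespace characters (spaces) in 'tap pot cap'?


\s matches whitespace characters (spaces, tabs, etc.).
Text: 'tap pot cap'
This text has 3 words separated by spaces.
Number of spaces = number of words - 1 = 3 - 1 = 2

2


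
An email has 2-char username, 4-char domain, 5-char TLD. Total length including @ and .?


An email address has format: username@domain.tld
Username length: 2
'@' character: 1
Domain length: 4
'.' character: 1
TLD length: 5
Total = 2 + 1 + 4 + 1 + 5 = 13

13


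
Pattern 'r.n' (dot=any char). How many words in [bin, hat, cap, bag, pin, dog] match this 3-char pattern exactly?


Pattern 'r.n' means: starts with 'r', any single char, ends with 'n'.
Checking each word (must be exactly 3 chars):
  'bin' (len=3): no
  'hat' (len=3): no
  'cap' (len=3): no
  'bag' (len=3): no
  'pin' (len=3): no
  'dog' (len=3): no
Matching words: []
Total: 0

0


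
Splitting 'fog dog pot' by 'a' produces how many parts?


Splitting by 'a' breaks the string at each occurrence of the separator.
Text: 'fog dog pot'
Parts after split:
  Part 1: 'fog dog pot'
Total parts: 1

1


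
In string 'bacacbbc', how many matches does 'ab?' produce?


Pattern 'ab?' matches 'a' optionally followed by 'b'.
String: 'bacacbbc'
Scanning left to right for 'a' then checking next char:
  Match 1: 'a' (a not followed by b)
  Match 2: 'a' (a not followed by b)
Total matches: 2

2


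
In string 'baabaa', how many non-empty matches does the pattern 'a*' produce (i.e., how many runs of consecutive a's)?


Pattern 'a*' matches zero or more a's. We want non-empty runs of consecutive a's.
String: 'baabaa'
Walking through the string to find runs of a's:
  Run 1: positions 1-2 -> 'aa'
  Run 2: positions 4-5 -> 'aa'
Non-empty runs found: ['aa', 'aa']
Count: 2

2


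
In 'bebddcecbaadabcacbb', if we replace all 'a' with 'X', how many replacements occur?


re.sub('a', 'X', text) replaces every occurrence of 'a' with 'X'.
Text: 'bebddcecbaadabcacbb'
Scanning for 'a':
  pos 9: 'a' -> replacement #1
  pos 10: 'a' -> replacement #2
  pos 12: 'a' -> replacement #3
  pos 15: 'a' -> replacement #4
Total replacements: 4

4


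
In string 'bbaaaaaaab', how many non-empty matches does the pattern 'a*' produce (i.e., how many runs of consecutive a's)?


Pattern 'a*' matches zero or more a's. We want non-empty runs of consecutive a's.
String: 'bbaaaaaaab'
Walking through the string to find runs of a's:
  Run 1: positions 2-8 -> 'aaaaaaa'
Non-empty runs found: ['aaaaaaa']
Count: 1

1


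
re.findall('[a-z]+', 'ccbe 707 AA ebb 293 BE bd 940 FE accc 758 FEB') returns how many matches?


Pattern '[a-z]+' finds one or more lowercase letters.
Text: 'ccbe 707 AA ebb 293 BE bd 940 FE accc 758 FEB'
Scanning for matches:
  Match 1: 'ccbe'
  Match 2: 'ebb'
  Match 3: 'bd'
  Match 4: 'accc'
Total matches: 4

4


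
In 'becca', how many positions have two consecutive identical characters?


Looking for consecutive identical characters in 'becca':
  pos 0-1: 'b' vs 'e' -> different
  pos 1-2: 'e' vs 'c' -> different
  pos 2-3: 'c' vs 'c' -> MATCH ('cc')
  pos 3-4: 'c' vs 'a' -> different
Consecutive identical pairs: ['cc']
Count: 1

1


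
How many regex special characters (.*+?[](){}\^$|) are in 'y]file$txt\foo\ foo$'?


Regex special characters are: . * + ? [ ] ( ) { } \ ^ $ |
Scanning 'y]file$txt\foo\ foo$':
  pos 1: ']' -> SPECIAL
  pos 6: '$' -> SPECIAL
  pos 10: '\' -> SPECIAL
  pos 14: '\' -> SPECIAL
  pos 19: '$' -> SPECIAL
Special chars found: [']', '$', '\\', '\\', '$']
Total: 5

5


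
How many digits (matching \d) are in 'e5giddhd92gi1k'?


\d matches any digit 0-9.
Scanning 'e5giddhd92gi1k':
  pos 1: '5' -> DIGIT
  pos 8: '9' -> DIGIT
  pos 9: '2' -> DIGIT
  pos 12: '1' -> DIGIT
Digits found: ['5', '9', '2', '1']
Total: 4

4


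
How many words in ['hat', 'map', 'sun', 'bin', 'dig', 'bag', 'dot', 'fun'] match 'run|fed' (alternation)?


Alternation 'run|fed' matches either 'run' or 'fed'.
Checking each word:
  'hat' -> no
  'map' -> no
  'sun' -> no
  'bin' -> no
  'dig' -> no
  'bag' -> no
  'dot' -> no
  'fun' -> no
Matches: []
Count: 0

0


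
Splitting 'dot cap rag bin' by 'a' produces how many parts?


Splitting by 'a' breaks the string at each occurrence of the separator.
Text: 'dot cap rag bin'
Parts after split:
  Part 1: 'dot c'
  Part 2: 'p r'
  Part 3: 'g bin'
Total parts: 3

3


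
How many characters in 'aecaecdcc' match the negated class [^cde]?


Negated class [^cde] matches any char NOT in {c, d, e}
Scanning 'aecaecdcc':
  pos 0: 'a' -> MATCH
  pos 1: 'e' -> no (excluded)
  pos 2: 'c' -> no (excluded)
  pos 3: 'a' -> MATCH
  pos 4: 'e' -> no (excluded)
  pos 5: 'c' -> no (excluded)
  pos 6: 'd' -> no (excluded)
  pos 7: 'c' -> no (excluded)
  pos 8: 'c' -> no (excluded)
Total matches: 2

2


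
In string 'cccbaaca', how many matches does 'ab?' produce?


Pattern 'ab?' matches 'a' optionally followed by 'b'.
String: 'cccbaaca'
Scanning left to right for 'a' then checking next char:
  Match 1: 'a' (a not followed by b)
  Match 2: 'a' (a not followed by b)
  Match 3: 'a' (a not followed by b)
Total matches: 3

3


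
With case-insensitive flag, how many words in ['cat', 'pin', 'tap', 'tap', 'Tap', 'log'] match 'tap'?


Case-insensitive matching: compare each word's lowercase form to 'tap'.
  'cat' -> lower='cat' -> no
  'pin' -> lower='pin' -> no
  'tap' -> lower='tap' -> MATCH
  'tap' -> lower='tap' -> MATCH
  'Tap' -> lower='tap' -> MATCH
  'log' -> lower='log' -> no
Matches: ['tap', 'tap', 'Tap']
Count: 3

3


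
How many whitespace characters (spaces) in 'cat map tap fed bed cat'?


\s matches whitespace characters (spaces, tabs, etc.).
Text: 'cat map tap fed bed cat'
This text has 6 words separated by spaces.
Number of spaces = number of words - 1 = 6 - 1 = 5

5


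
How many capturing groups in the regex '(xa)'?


To count capturing groups, count each '(' that starts a group.
Pattern: '(xa)'
Walking through the pattern:
  Position 0: '(' -> group #1
Total capturing groups: 1

1


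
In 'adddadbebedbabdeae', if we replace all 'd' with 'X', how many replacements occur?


re.sub('d', 'X', text) replaces every occurrence of 'd' with 'X'.
Text: 'adddadbebedbabdeae'
Scanning for 'd':
  pos 1: 'd' -> replacement #1
  pos 2: 'd' -> replacement #2
  pos 3: 'd' -> replacement #3
  pos 5: 'd' -> replacement #4
  pos 10: 'd' -> replacement #5
  pos 14: 'd' -> replacement #6
Total replacements: 6

6


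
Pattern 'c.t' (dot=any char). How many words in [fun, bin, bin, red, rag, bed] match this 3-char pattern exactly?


Pattern 'c.t' means: starts with 'c', any single char, ends with 't'.
Checking each word (must be exactly 3 chars):
  'fun' (len=3): no
  'bin' (len=3): no
  'bin' (len=3): no
  'red' (len=3): no
  'rag' (len=3): no
  'bed' (len=3): no
Matching words: []
Total: 0

0


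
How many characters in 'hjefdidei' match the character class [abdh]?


Character class [abdh] matches any of: {a, b, d, h}
Scanning string 'hjefdidei' character by character:
  pos 0: 'h' -> MATCH
  pos 1: 'j' -> no
  pos 2: 'e' -> no
  pos 3: 'f' -> no
  pos 4: 'd' -> MATCH
  pos 5: 'i' -> no
  pos 6: 'd' -> MATCH
  pos 7: 'e' -> no
  pos 8: 'i' -> no
Total matches: 3

3


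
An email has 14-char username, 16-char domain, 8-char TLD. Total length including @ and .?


An email address has format: username@domain.tld
Username length: 14
'@' character: 1
Domain length: 16
'.' character: 1
TLD length: 8
Total = 14 + 1 + 16 + 1 + 8 = 40

40


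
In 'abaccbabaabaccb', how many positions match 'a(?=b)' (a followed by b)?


Lookahead 'a(?=b)' matches 'a' only when followed by 'b'.
String: 'abaccbabaabaccb'
Checking each position where char is 'a':
  pos 0: 'a' -> MATCH (next='b')
  pos 2: 'a' -> no (next='c')
  pos 6: 'a' -> MATCH (next='b')
  pos 8: 'a' -> no (next='a')
  pos 9: 'a' -> MATCH (next='b')
  pos 11: 'a' -> no (next='c')
Matching positions: [0, 6, 9]
Count: 3

3


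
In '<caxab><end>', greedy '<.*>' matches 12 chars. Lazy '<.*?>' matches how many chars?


Greedy '<.*>' tries to match as MUCH as possible.
Lazy '<.*?>' tries to match as LITTLE as possible.

String: '<caxab><end>'
Greedy '<.*>' starts at first '<' and extends to the LAST '>': '<caxab><end>' (12 chars)
Lazy '<.*?>' starts at first '<' and stops at the FIRST '>': '<caxab>' (7 chars)

7


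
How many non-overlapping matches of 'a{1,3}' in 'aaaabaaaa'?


Pattern 'a{1,3}' matches between 1 and 3 consecutive a's (greedy).
String: 'aaaabaaaa'
Finding runs of a's and applying greedy matching:
  Run at pos 0: 'aaaa' (length 4)
  Run at pos 5: 'aaaa' (length 4)
Matches: ['aaa', 'a', 'aaa', 'a']
Count: 4

4


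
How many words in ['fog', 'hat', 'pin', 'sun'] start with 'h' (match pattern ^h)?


Pattern ^h anchors to start of word. Check which words begin with 'h':
  'fog' -> no
  'hat' -> MATCH (starts with 'h')
  'pin' -> no
  'sun' -> no
Matching words: ['hat']
Count: 1

1


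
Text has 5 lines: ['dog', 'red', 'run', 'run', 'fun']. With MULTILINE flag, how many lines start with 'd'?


With MULTILINE flag, ^ matches the start of each line.
Lines: ['dog', 'red', 'run', 'run', 'fun']
Checking which lines start with 'd':
  Line 1: 'dog' -> MATCH
  Line 2: 'red' -> no
  Line 3: 'run' -> no
  Line 4: 'run' -> no
  Line 5: 'fun' -> no
Matching lines: ['dog']
Count: 1

1


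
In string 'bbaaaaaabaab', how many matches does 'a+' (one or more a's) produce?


Pattern 'a+' matches one or more consecutive a's.
String: 'bbaaaaaabaab'
Scanning for runs of a:
  Match 1: 'aaaaaa' (length 6)
  Match 2: 'aa' (length 2)
Total matches: 2

2


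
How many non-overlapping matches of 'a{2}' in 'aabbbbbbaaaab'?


Pattern 'a{2}' matches exactly 2 consecutive a's (greedy, non-overlapping).
String: 'aabbbbbbaaaab'
Scanning for runs of a's:
  Run at pos 0: 'aa' (length 2) -> 1 match(es)
  Run at pos 8: 'aaaa' (length 4) -> 2 match(es)
Matches found: ['aa', 'aa', 'aa']
Total: 3

3


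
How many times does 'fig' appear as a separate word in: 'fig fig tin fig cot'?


Scanning each word for exact match 'fig':
  Word 1: 'fig' -> MATCH
  Word 2: 'fig' -> MATCH
  Word 3: 'tin' -> no
  Word 4: 'fig' -> MATCH
  Word 5: 'cot' -> no
Total matches: 3

3


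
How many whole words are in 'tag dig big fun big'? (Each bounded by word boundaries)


Word boundaries (\b) mark the start/end of each word.
Text: 'tag dig big fun big'
Splitting by whitespace:
  Word 1: 'tag'
  Word 2: 'dig'
  Word 3: 'big'
  Word 4: 'fun'
  Word 5: 'big'
Total whole words: 5

5


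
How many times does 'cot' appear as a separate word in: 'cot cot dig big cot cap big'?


Scanning each word for exact match 'cot':
  Word 1: 'cot' -> MATCH
  Word 2: 'cot' -> MATCH
  Word 3: 'dig' -> no
  Word 4: 'big' -> no
  Word 5: 'cot' -> MATCH
  Word 6: 'cap' -> no
  Word 7: 'big' -> no
Total matches: 3

3


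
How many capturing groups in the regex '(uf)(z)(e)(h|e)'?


To count capturing groups, count each '(' that starts a group.
Pattern: '(uf)(z)(e)(h|e)'
Walking through the pattern:
  Position 0: '(' -> group #1
  Position 4: '(' -> group #2
  Position 7: '(' -> group #3
  Position 10: '(' -> group #4
Total capturing groups: 4

4


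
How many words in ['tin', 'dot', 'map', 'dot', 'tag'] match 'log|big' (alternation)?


Alternation 'log|big' matches either 'log' or 'big'.
Checking each word:
  'tin' -> no
  'dot' -> no
  'map' -> no
  'dot' -> no
  'tag' -> no
Matches: []
Count: 0

0


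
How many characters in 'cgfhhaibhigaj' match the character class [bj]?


Character class [bj] matches any of: {b, j}
Scanning string 'cgfhhaibhigaj' character by character:
  pos 0: 'c' -> no
  pos 1: 'g' -> no
  pos 2: 'f' -> no
  pos 3: 'h' -> no
  pos 4: 'h' -> no
  pos 5: 'a' -> no
  pos 6: 'i' -> no
  pos 7: 'b' -> MATCH
  pos 8: 'h' -> no
  pos 9: 'i' -> no
  pos 10: 'g' -> no
  pos 11: 'a' -> no
  pos 12: 'j' -> MATCH
Total matches: 2

2


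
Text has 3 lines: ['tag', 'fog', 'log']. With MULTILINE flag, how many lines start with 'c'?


With MULTILINE flag, ^ matches the start of each line.
Lines: ['tag', 'fog', 'log']
Checking which lines start with 'c':
  Line 1: 'tag' -> no
  Line 2: 'fog' -> no
  Line 3: 'log' -> no
Matching lines: []
Count: 0

0


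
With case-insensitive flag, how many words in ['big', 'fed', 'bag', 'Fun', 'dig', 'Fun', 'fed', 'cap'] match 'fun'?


Case-insensitive matching: compare each word's lowercase form to 'fun'.
  'big' -> lower='big' -> no
  'fed' -> lower='fed' -> no
  'bag' -> lower='bag' -> no
  'Fun' -> lower='fun' -> MATCH
  'dig' -> lower='dig' -> no
  'Fun' -> lower='fun' -> MATCH
  'fed' -> lower='fed' -> no
  'cap' -> lower='cap' -> no
Matches: ['Fun', 'Fun']
Count: 2

2


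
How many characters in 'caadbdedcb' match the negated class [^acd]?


Negated class [^acd] matches any char NOT in {a, c, d}
Scanning 'caadbdedcb':
  pos 0: 'c' -> no (excluded)
  pos 1: 'a' -> no (excluded)
  pos 2: 'a' -> no (excluded)
  pos 3: 'd' -> no (excluded)
  pos 4: 'b' -> MATCH
  pos 5: 'd' -> no (excluded)
  pos 6: 'e' -> MATCH
  pos 7: 'd' -> no (excluded)
  pos 8: 'c' -> no (excluded)
  pos 9: 'b' -> MATCH
Total matches: 3

3


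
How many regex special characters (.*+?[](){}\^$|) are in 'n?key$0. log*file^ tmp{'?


Regex special characters are: . * + ? [ ] ( ) { } \ ^ $ |
Scanning 'n?key$0. log*file^ tmp{':
  pos 1: '?' -> SPECIAL
  pos 5: '$' -> SPECIAL
  pos 7: '.' -> SPECIAL
  pos 12: '*' -> SPECIAL
  pos 17: '^' -> SPECIAL
  pos 22: '{' -> SPECIAL
Special chars found: ['?', '$', '.', '*', '^', '{']
Total: 6

6


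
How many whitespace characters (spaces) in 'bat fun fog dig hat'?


\s matches whitespace characters (spaces, tabs, etc.).
Text: 'bat fun fog dig hat'
This text has 5 words separated by spaces.
Number of spaces = number of words - 1 = 5 - 1 = 4

4


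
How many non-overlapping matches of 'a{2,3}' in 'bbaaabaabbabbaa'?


Pattern 'a{2,3}' matches between 2 and 3 consecutive a's (greedy).
String: 'bbaaabaabbabbaa'
Finding runs of a's and applying greedy matching:
  Run at pos 2: 'aaa' (length 3)
  Run at pos 6: 'aa' (length 2)
  Run at pos 10: 'a' (length 1)
  Run at pos 13: 'aa' (length 2)
Matches: ['aaa', 'aa', 'aa']
Count: 3

3


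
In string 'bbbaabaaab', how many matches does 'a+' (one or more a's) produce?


Pattern 'a+' matches one or more consecutive a's.
String: 'bbbaabaaab'
Scanning for runs of a:
  Match 1: 'aa' (length 2)
  Match 2: 'aaa' (length 3)
Total matches: 2

2


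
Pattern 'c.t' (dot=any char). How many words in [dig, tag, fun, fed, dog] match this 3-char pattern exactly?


Pattern 'c.t' means: starts with 'c', any single char, ends with 't'.
Checking each word (must be exactly 3 chars):
  'dig' (len=3): no
  'tag' (len=3): no
  'fun' (len=3): no
  'fed' (len=3): no
  'dog' (len=3): no
Matching words: []
Total: 0

0


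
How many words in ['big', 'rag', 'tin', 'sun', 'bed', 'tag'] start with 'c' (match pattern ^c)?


Pattern ^c anchors to start of word. Check which words begin with 'c':
  'big' -> no
  'rag' -> no
  'tin' -> no
  'sun' -> no
  'bed' -> no
  'tag' -> no
Matching words: []
Count: 0

0


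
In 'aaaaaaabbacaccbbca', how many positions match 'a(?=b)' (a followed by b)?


Lookahead 'a(?=b)' matches 'a' only when followed by 'b'.
String: 'aaaaaaabbacaccbbca'
Checking each position where char is 'a':
  pos 0: 'a' -> no (next='a')
  pos 1: 'a' -> no (next='a')
  pos 2: 'a' -> no (next='a')
  pos 3: 'a' -> no (next='a')
  pos 4: 'a' -> no (next='a')
  pos 5: 'a' -> no (next='a')
  pos 6: 'a' -> MATCH (next='b')
  pos 9: 'a' -> no (next='c')
  pos 11: 'a' -> no (next='c')
Matching positions: [6]
Count: 1

1


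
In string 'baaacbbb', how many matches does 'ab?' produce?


Pattern 'ab?' matches 'a' optionally followed by 'b'.
String: 'baaacbbb'
Scanning left to right for 'a' then checking next char:
  Match 1: 'a' (a not followed by b)
  Match 2: 'a' (a not followed by b)
  Match 3: 'a' (a not followed by b)
Total matches: 3

3


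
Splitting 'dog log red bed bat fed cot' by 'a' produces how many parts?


Splitting by 'a' breaks the string at each occurrence of the separator.
Text: 'dog log red bed bat fed cot'
Parts after split:
  Part 1: 'dog log red bed b'
  Part 2: 't fed cot'
Total parts: 2

2


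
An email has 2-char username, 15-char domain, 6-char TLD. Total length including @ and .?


An email address has format: username@domain.tld
Username length: 2
'@' character: 1
Domain length: 15
'.' character: 1
TLD length: 6
Total = 2 + 1 + 15 + 1 + 6 = 25

25


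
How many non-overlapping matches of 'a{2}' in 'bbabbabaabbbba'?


Pattern 'a{2}' matches exactly 2 consecutive a's (greedy, non-overlapping).
String: 'bbabbabaabbbba'
Scanning for runs of a's:
  Run at pos 2: 'a' (length 1) -> 0 match(es)
  Run at pos 5: 'a' (length 1) -> 0 match(es)
  Run at pos 7: 'aa' (length 2) -> 1 match(es)
  Run at pos 13: 'a' (length 1) -> 0 match(es)
Matches found: ['aa']
Total: 1

1


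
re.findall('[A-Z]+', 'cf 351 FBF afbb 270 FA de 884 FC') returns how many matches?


Pattern '[A-Z]+' finds one or more uppercase letters.
Text: 'cf 351 FBF afbb 270 FA de 884 FC'
Scanning for matches:
  Match 1: 'FBF'
  Match 2: 'FA'
  Match 3: 'FC'
Total matches: 3

3


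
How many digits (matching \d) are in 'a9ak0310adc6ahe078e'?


\d matches any digit 0-9.
Scanning 'a9ak0310adc6ahe078e':
  pos 1: '9' -> DIGIT
  pos 4: '0' -> DIGIT
  pos 5: '3' -> DIGIT
  pos 6: '1' -> DIGIT
  pos 7: '0' -> DIGIT
  pos 11: '6' -> DIGIT
  pos 15: '0' -> DIGIT
  pos 16: '7' -> DIGIT
  pos 17: '8' -> DIGIT
Digits found: ['9', '0', '3', '1', '0', '6', '0', '7', '8']
Total: 9

9


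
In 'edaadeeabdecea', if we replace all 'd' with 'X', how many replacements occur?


re.sub('d', 'X', text) replaces every occurrence of 'd' with 'X'.
Text: 'edaadeeabdecea'
Scanning for 'd':
  pos 1: 'd' -> replacement #1
  pos 4: 'd' -> replacement #2
  pos 9: 'd' -> replacement #3
Total replacements: 3

3


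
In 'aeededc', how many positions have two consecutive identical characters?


Looking for consecutive identical characters in 'aeededc':
  pos 0-1: 'a' vs 'e' -> different
  pos 1-2: 'e' vs 'e' -> MATCH ('ee')
  pos 2-3: 'e' vs 'd' -> different
  pos 3-4: 'd' vs 'e' -> different
  pos 4-5: 'e' vs 'd' -> different
  pos 5-6: 'd' vs 'c' -> different
Consecutive identical pairs: ['ee']
Count: 1

1


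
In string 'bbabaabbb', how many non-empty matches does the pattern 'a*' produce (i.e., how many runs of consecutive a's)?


Pattern 'a*' matches zero or more a's. We want non-empty runs of consecutive a's.
String: 'bbabaabbb'
Walking through the string to find runs of a's:
  Run 1: positions 2-2 -> 'a'
  Run 2: positions 4-5 -> 'aa'
Non-empty runs found: ['a', 'aa']
Count: 2

2


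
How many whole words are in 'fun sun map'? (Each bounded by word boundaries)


Word boundaries (\b) mark the start/end of each word.
Text: 'fun sun map'
Splitting by whitespace:
  Word 1: 'fun'
  Word 2: 'sun'
  Word 3: 'map'
Total whole words: 3

3


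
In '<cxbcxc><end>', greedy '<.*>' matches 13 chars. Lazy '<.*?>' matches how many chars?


Greedy '<.*>' tries to match as MUCH as possible.
Lazy '<.*?>' tries to match as LITTLE as possible.

String: '<cxbcxc><end>'
Greedy '<.*>' starts at first '<' and extends to the LAST '>': '<cxbcxc><end>' (13 chars)
Lazy '<.*?>' starts at first '<' and stops at the FIRST '>': '<cxbcxc>' (8 chars)

8


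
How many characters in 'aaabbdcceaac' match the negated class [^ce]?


Negated class [^ce] matches any char NOT in {c, e}
Scanning 'aaabbdcceaac':
  pos 0: 'a' -> MATCH
  pos 1: 'a' -> MATCH
  pos 2: 'a' -> MATCH
  pos 3: 'b' -> MATCH
  pos 4: 'b' -> MATCH
  pos 5: 'd' -> MATCH
  pos 6: 'c' -> no (excluded)
  pos 7: 'c' -> no (excluded)
  pos 8: 'e' -> no (excluded)
  pos 9: 'a' -> MATCH
  pos 10: 'a' -> MATCH
  pos 11: 'c' -> no (excluded)
Total matches: 8

8


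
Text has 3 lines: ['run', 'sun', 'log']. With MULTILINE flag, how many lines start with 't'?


With MULTILINE flag, ^ matches the start of each line.
Lines: ['run', 'sun', 'log']
Checking which lines start with 't':
  Line 1: 'run' -> no
  Line 2: 'sun' -> no
  Line 3: 'log' -> no
Matching lines: []
Count: 0

0


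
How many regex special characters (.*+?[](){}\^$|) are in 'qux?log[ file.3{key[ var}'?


Regex special characters are: . * + ? [ ] ( ) { } \ ^ $ |
Scanning 'qux?log[ file.3{key[ var}':
  pos 3: '?' -> SPECIAL
  pos 7: '[' -> SPECIAL
  pos 13: '.' -> SPECIAL
  pos 15: '{' -> SPECIAL
  pos 19: '[' -> SPECIAL
  pos 24: '}' -> SPECIAL
Special chars found: ['?', '[', '.', '{', '[', '}']
Total: 6

6


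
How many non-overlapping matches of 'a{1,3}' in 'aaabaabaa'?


Pattern 'a{1,3}' matches between 1 and 3 consecutive a's (greedy).
String: 'aaabaabaa'
Finding runs of a's and applying greedy matching:
  Run at pos 0: 'aaa' (length 3)
  Run at pos 4: 'aa' (length 2)
  Run at pos 7: 'aa' (length 2)
Matches: ['aaa', 'aa', 'aa']
Count: 3

3


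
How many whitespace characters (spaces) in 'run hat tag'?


\s matches whitespace characters (spaces, tabs, etc.).
Text: 'run hat tag'
This text has 3 words separated by spaces.
Number of spaces = number of words - 1 = 3 - 1 = 2

2


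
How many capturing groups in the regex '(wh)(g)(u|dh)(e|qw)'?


To count capturing groups, count each '(' that starts a group.
Pattern: '(wh)(g)(u|dh)(e|qw)'
Walking through the pattern:
  Position 0: '(' -> group #1
  Position 4: '(' -> group #2
  Position 7: '(' -> group #3
  Position 13: '(' -> group #4
Total capturing groups: 4

4


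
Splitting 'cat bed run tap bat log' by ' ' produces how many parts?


Splitting by ' ' breaks the string at each occurrence of the separator.
Text: 'cat bed run tap bat log'
Parts after split:
  Part 1: 'cat'
  Part 2: 'bed'
  Part 3: 'run'
  Part 4: 'tap'
  Part 5: 'bat'
  Part 6: 'log'
Total parts: 6

6


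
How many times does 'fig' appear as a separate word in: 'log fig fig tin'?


Scanning each word for exact match 'fig':
  Word 1: 'log' -> no
  Word 2: 'fig' -> MATCH
  Word 3: 'fig' -> MATCH
  Word 4: 'tin' -> no
Total matches: 2

2


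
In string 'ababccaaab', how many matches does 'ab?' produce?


Pattern 'ab?' matches 'a' optionally followed by 'b'.
String: 'ababccaaab'
Scanning left to right for 'a' then checking next char:
  Match 1: 'ab' (a followed by b)
  Match 2: 'ab' (a followed by b)
  Match 3: 'a' (a not followed by b)
  Match 4: 'a' (a not followed by b)
  Match 5: 'ab' (a followed by b)
Total matches: 5

5


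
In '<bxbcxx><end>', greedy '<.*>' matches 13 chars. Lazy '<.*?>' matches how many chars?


Greedy '<.*>' tries to match as MUCH as possible.
Lazy '<.*?>' tries to match as LITTLE as possible.

String: '<bxbcxx><end>'
Greedy '<.*>' starts at first '<' and extends to the LAST '>': '<bxbcxx><end>' (13 chars)
Lazy '<.*?>' starts at first '<' and stops at the FIRST '>': '<bxbcxx>' (8 chars)

8


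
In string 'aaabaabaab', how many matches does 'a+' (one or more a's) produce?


Pattern 'a+' matches one or more consecutive a's.
String: 'aaabaabaab'
Scanning for runs of a:
  Match 1: 'aaa' (length 3)
  Match 2: 'aa' (length 2)
  Match 3: 'aa' (length 2)
Total matches: 3

3


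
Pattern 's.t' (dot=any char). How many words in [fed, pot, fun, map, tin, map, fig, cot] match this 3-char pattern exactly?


Pattern 's.t' means: starts with 's', any single char, ends with 't'.
Checking each word (must be exactly 3 chars):
  'fed' (len=3): no
  'pot' (len=3): no
  'fun' (len=3): no
  'map' (len=3): no
  'tin' (len=3): no
  'map' (len=3): no
  'fig' (len=3): no
  'cot' (len=3): no
Matching words: []
Total: 0

0


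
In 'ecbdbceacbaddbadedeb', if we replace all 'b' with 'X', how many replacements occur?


re.sub('b', 'X', text) replaces every occurrence of 'b' with 'X'.
Text: 'ecbdbceacbaddbadedeb'
Scanning for 'b':
  pos 2: 'b' -> replacement #1
  pos 4: 'b' -> replacement #2
  pos 9: 'b' -> replacement #3
  pos 13: 'b' -> replacement #4
  pos 19: 'b' -> replacement #5
Total replacements: 5

5


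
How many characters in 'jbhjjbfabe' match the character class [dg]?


Character class [dg] matches any of: {d, g}
Scanning string 'jbhjjbfabe' character by character:
  pos 0: 'j' -> no
  pos 1: 'b' -> no
  pos 2: 'h' -> no
  pos 3: 'j' -> no
  pos 4: 'j' -> no
  pos 5: 'b' -> no
  pos 6: 'f' -> no
  pos 7: 'a' -> no
  pos 8: 'b' -> no
  pos 9: 'e' -> no
Total matches: 0

0


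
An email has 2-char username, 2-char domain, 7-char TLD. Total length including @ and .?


An email address has format: username@domain.tld
Username length: 2
'@' character: 1
Domain length: 2
'.' character: 1
TLD length: 7
Total = 2 + 1 + 2 + 1 + 7 = 13

13


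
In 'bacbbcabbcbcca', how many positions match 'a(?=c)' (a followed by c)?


Lookahead 'a(?=c)' matches 'a' only when followed by 'c'.
String: 'bacbbcabbcbcca'
Checking each position where char is 'a':
  pos 1: 'a' -> MATCH (next='c')
  pos 6: 'a' -> no (next='b')
Matching positions: [1]
Count: 1

1


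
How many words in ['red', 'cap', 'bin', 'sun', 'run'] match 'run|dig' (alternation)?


Alternation 'run|dig' matches either 'run' or 'dig'.
Checking each word:
  'red' -> no
  'cap' -> no
  'bin' -> no
  'sun' -> no
  'run' -> MATCH
Matches: ['run']
Count: 1

1


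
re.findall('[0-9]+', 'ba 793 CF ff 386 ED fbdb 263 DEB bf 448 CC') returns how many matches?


Pattern '[0-9]+' finds one or more digits.
Text: 'ba 793 CF ff 386 ED fbdb 263 DEB bf 448 CC'
Scanning for matches:
  Match 1: '793'
  Match 2: '386'
  Match 3: '263'
  Match 4: '448'
Total matches: 4

4


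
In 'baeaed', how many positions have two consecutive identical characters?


Looking for consecutive identical characters in 'baeaed':
  pos 0-1: 'b' vs 'a' -> different
  pos 1-2: 'a' vs 'e' -> different
  pos 2-3: 'e' vs 'a' -> different
  pos 3-4: 'a' vs 'e' -> different
  pos 4-5: 'e' vs 'd' -> different
Consecutive identical pairs: []
Count: 0

0


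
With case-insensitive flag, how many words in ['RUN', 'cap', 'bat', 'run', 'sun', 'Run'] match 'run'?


Case-insensitive matching: compare each word's lowercase form to 'run'.
  'RUN' -> lower='run' -> MATCH
  'cap' -> lower='cap' -> no
  'bat' -> lower='bat' -> no
  'run' -> lower='run' -> MATCH
  'sun' -> lower='sun' -> no
  'Run' -> lower='run' -> MATCH
Matches: ['RUN', 'run', 'Run']
Count: 3

3


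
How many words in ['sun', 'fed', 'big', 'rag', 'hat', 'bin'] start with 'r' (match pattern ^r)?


Pattern ^r anchors to start of word. Check which words begin with 'r':
  'sun' -> no
  'fed' -> no
  'big' -> no
  'rag' -> MATCH (starts with 'r')
  'hat' -> no
  'bin' -> no
Matching words: ['rag']
Count: 1

1


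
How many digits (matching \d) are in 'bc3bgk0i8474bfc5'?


\d matches any digit 0-9.
Scanning 'bc3bgk0i8474bfc5':
  pos 2: '3' -> DIGIT
  pos 6: '0' -> DIGIT
  pos 8: '8' -> DIGIT
  pos 9: '4' -> DIGIT
  pos 10: '7' -> DIGIT
  pos 11: '4' -> DIGIT
  pos 15: '5' -> DIGIT
Digits found: ['3', '0', '8', '4', '7', '4', '5']
Total: 7

7


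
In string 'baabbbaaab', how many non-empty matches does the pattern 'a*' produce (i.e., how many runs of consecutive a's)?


Pattern 'a*' matches zero or more a's. We want non-empty runs of consecutive a's.
String: 'baabbbaaab'
Walking through the string to find runs of a's:
  Run 1: positions 1-2 -> 'aa'
  Run 2: positions 6-8 -> 'aaa'
Non-empty runs found: ['aa', 'aaa']
Count: 2

2


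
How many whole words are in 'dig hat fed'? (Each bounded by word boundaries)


Word boundaries (\b) mark the start/end of each word.
Text: 'dig hat fed'
Splitting by whitespace:
  Word 1: 'dig'
  Word 2: 'hat'
  Word 3: 'fed'
Total whole words: 3

3


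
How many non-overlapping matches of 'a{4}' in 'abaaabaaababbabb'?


Pattern 'a{4}' matches exactly 4 consecutive a's (greedy, non-overlapping).
String: 'abaaabaaababbabb'
Scanning for runs of a's:
  Run at pos 0: 'a' (length 1) -> 0 match(es)
  Run at pos 2: 'aaa' (length 3) -> 0 match(es)
  Run at pos 6: 'aaa' (length 3) -> 0 match(es)
  Run at pos 10: 'a' (length 1) -> 0 match(es)
  Run at pos 13: 'a' (length 1) -> 0 match(es)
Matches found: []
Total: 0

0


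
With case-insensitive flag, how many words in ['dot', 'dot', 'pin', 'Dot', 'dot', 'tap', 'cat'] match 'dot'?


Case-insensitive matching: compare each word's lowercase form to 'dot'.
  'dot' -> lower='dot' -> MATCH
  'dot' -> lower='dot' -> MATCH
  'pin' -> lower='pin' -> no
  'Dot' -> lower='dot' -> MATCH
  'dot' -> lower='dot' -> MATCH
  'tap' -> lower='tap' -> no
  'cat' -> lower='cat' -> no
Matches: ['dot', 'dot', 'Dot', 'dot']
Count: 4

4


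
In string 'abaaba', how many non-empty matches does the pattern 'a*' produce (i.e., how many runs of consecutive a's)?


Pattern 'a*' matches zero or more a's. We want non-empty runs of consecutive a's.
String: 'abaaba'
Walking through the string to find runs of a's:
  Run 1: positions 0-0 -> 'a'
  Run 2: positions 2-3 -> 'aa'
  Run 3: positions 5-5 -> 'a'
Non-empty runs found: ['a', 'aa', 'a']
Count: 3

3


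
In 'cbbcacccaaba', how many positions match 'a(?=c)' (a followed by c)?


Lookahead 'a(?=c)' matches 'a' only when followed by 'c'.
String: 'cbbcacccaaba'
Checking each position where char is 'a':
  pos 4: 'a' -> MATCH (next='c')
  pos 8: 'a' -> no (next='a')
  pos 9: 'a' -> no (next='b')
Matching positions: [4]
Count: 1

1


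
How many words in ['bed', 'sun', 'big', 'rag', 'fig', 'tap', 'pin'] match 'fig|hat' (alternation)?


Alternation 'fig|hat' matches either 'fig' or 'hat'.
Checking each word:
  'bed' -> no
  'sun' -> no
  'big' -> no
  'rag' -> no
  'fig' -> MATCH
  'tap' -> no
  'pin' -> no
Matches: ['fig']
Count: 1

1


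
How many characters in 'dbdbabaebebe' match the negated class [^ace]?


Negated class [^ace] matches any char NOT in {a, c, e}
Scanning 'dbdbabaebebe':
  pos 0: 'd' -> MATCH
  pos 1: 'b' -> MATCH
  pos 2: 'd' -> MATCH
  pos 3: 'b' -> MATCH
  pos 4: 'a' -> no (excluded)
  pos 5: 'b' -> MATCH
  pos 6: 'a' -> no (excluded)
  pos 7: 'e' -> no (excluded)
  pos 8: 'b' -> MATCH
  pos 9: 'e' -> no (excluded)
  pos 10: 'b' -> MATCH
  pos 11: 'e' -> no (excluded)
Total matches: 7

7


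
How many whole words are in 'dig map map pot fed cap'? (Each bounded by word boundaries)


Word boundaries (\b) mark the start/end of each word.
Text: 'dig map map pot fed cap'
Splitting by whitespace:
  Word 1: 'dig'
  Word 2: 'map'
  Word 3: 'map'
  Word 4: 'pot'
  Word 5: 'fed'
  Word 6: 'cap'
Total whole words: 6

6


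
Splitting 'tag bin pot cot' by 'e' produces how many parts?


Splitting by 'e' breaks the string at each occurrence of the separator.
Text: 'tag bin pot cot'
Parts after split:
  Part 1: 'tag bin pot cot'
Total parts: 1

1


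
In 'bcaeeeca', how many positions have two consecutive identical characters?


Looking for consecutive identical characters in 'bcaeeeca':
  pos 0-1: 'b' vs 'c' -> different
  pos 1-2: 'c' vs 'a' -> different
  pos 2-3: 'a' vs 'e' -> different
  pos 3-4: 'e' vs 'e' -> MATCH ('ee')
  pos 4-5: 'e' vs 'e' -> MATCH ('ee')
  pos 5-6: 'e' vs 'c' -> different
  pos 6-7: 'c' vs 'a' -> different
Consecutive identical pairs: ['ee', 'ee']
Count: 2

2


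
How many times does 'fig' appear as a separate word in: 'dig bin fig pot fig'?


Scanning each word for exact match 'fig':
  Word 1: 'dig' -> no
  Word 2: 'bin' -> no
  Word 3: 'fig' -> MATCH
  Word 4: 'pot' -> no
  Word 5: 'fig' -> MATCH
Total matches: 2

2


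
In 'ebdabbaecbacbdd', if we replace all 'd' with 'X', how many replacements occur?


re.sub('d', 'X', text) replaces every occurrence of 'd' with 'X'.
Text: 'ebdabbaecbacbdd'
Scanning for 'd':
  pos 2: 'd' -> replacement #1
  pos 13: 'd' -> replacement #2
  pos 14: 'd' -> replacement #3
Total replacements: 3

3


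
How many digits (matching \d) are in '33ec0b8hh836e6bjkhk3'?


\d matches any digit 0-9.
Scanning '33ec0b8hh836e6bjkhk3':
  pos 0: '3' -> DIGIT
  pos 1: '3' -> DIGIT
  pos 4: '0' -> DIGIT
  pos 6: '8' -> DIGIT
  pos 9: '8' -> DIGIT
  pos 10: '3' -> DIGIT
  pos 11: '6' -> DIGIT
  pos 13: '6' -> DIGIT
  pos 19: '3' -> DIGIT
Digits found: ['3', '3', '0', '8', '8', '3', '6', '6', '3']
Total: 9

9


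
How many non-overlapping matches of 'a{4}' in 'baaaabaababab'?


Pattern 'a{4}' matches exactly 4 consecutive a's (greedy, non-overlapping).
String: 'baaaabaababab'
Scanning for runs of a's:
  Run at pos 1: 'aaaa' (length 4) -> 1 match(es)
  Run at pos 6: 'aa' (length 2) -> 0 match(es)
  Run at pos 9: 'a' (length 1) -> 0 match(es)
  Run at pos 11: 'a' (length 1) -> 0 match(es)
Matches found: ['aaaa']
Total: 1

1


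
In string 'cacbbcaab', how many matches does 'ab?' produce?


Pattern 'ab?' matches 'a' optionally followed by 'b'.
String: 'cacbbcaab'
Scanning left to right for 'a' then checking next char:
  Match 1: 'a' (a not followed by b)
  Match 2: 'a' (a not followed by b)
  Match 3: 'ab' (a followed by b)
Total matches: 3

3


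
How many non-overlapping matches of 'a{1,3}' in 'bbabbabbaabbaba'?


Pattern 'a{1,3}' matches between 1 and 3 consecutive a's (greedy).
String: 'bbabbabbaabbaba'
Finding runs of a's and applying greedy matching:
  Run at pos 2: 'a' (length 1)
  Run at pos 5: 'a' (length 1)
  Run at pos 8: 'aa' (length 2)
  Run at pos 12: 'a' (length 1)
  Run at pos 14: 'a' (length 1)
Matches: ['a', 'a', 'aa', 'a', 'a']
Count: 5

5


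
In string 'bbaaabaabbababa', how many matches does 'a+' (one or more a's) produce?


Pattern 'a+' matches one or more consecutive a's.
String: 'bbaaabaabbababa'
Scanning for runs of a:
  Match 1: 'aaa' (length 3)
  Match 2: 'aa' (length 2)
  Match 3: 'a' (length 1)
  Match 4: 'a' (length 1)
  Match 5: 'a' (length 1)
Total matches: 5

5


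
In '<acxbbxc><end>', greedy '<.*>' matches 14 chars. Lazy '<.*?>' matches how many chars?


Greedy '<.*>' tries to match as MUCH as possible.
Lazy '<.*?>' tries to match as LITTLE as possible.

String: '<acxbbxc><end>'
Greedy '<.*>' starts at first '<' and extends to the LAST '>': '<acxbbxc><end>' (14 chars)
Lazy '<.*?>' starts at first '<' and stops at the FIRST '>': '<acxbbxc>' (9 chars)

9


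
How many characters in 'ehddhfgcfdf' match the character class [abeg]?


Character class [abeg] matches any of: {a, b, e, g}
Scanning string 'ehddhfgcfdf' character by character:
  pos 0: 'e' -> MATCH
  pos 1: 'h' -> no
  pos 2: 'd' -> no
  pos 3: 'd' -> no
  pos 4: 'h' -> no
  pos 5: 'f' -> no
  pos 6: 'g' -> MATCH
  pos 7: 'c' -> no
  pos 8: 'f' -> no
  pos 9: 'd' -> no
  pos 10: 'f' -> no
Total matches: 2

2
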